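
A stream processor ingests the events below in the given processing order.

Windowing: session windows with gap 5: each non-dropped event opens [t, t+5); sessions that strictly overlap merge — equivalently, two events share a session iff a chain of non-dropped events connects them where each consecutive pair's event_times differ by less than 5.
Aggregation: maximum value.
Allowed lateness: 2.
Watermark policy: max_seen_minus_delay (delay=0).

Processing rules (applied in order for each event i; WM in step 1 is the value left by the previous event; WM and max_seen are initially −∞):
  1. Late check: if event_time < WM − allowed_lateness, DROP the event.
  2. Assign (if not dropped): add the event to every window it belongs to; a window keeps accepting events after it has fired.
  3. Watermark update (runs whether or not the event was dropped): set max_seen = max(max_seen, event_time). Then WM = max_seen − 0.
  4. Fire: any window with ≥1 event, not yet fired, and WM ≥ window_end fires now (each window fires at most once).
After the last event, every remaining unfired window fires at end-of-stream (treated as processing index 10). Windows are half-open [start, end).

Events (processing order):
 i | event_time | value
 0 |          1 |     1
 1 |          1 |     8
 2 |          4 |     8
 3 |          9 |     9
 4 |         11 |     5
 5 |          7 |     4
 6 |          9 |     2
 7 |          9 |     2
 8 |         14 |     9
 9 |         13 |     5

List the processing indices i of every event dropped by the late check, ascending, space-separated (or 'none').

5

i=0 t=1 v=1: → [1,6); WM=1
i=1 t=1 v=8: → [1,6); WM=1
i=2 t=4 v=8: → [1,9); WM=4
i=3 t=9 v=9: → [9,14); WM=9
i=4 t=11 v=5: → [9,16); WM=11
i=5 t=7 v=4: DROP (t<11-2); WM=11
i=6 t=9 v=2: → [9,16); WM=11
i=7 t=9 v=2: → [9,16); WM=11
i=8 t=14 v=9: → [9,19); WM=14
i=9 t=13 v=5: → [9,19); WM=14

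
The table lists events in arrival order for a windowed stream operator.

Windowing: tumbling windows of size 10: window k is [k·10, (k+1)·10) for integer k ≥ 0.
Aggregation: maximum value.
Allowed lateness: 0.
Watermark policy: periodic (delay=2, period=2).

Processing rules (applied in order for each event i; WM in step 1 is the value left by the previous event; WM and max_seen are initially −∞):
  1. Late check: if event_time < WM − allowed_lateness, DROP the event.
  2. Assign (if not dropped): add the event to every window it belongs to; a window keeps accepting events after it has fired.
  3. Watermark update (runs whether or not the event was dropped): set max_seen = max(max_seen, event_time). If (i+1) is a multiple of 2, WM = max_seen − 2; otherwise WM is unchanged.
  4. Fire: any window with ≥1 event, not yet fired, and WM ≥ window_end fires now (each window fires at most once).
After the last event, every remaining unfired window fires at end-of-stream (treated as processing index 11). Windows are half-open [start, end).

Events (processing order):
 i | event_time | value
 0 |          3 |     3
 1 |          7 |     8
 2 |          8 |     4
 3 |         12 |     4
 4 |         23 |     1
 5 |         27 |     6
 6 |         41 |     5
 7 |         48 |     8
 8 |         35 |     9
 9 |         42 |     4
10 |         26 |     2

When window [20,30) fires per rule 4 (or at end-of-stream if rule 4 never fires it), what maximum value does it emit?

6

i=0 t=3 v=3: → [0,10); WM=−∞
i=1 t=7 v=8: → [0,10); WM=5
i=2 t=8 v=4: → [0,10); WM=5
i=3 t=12 v=4: → [10,20); WM=10; [0,10) fires=8
i=4 t=23 v=1: → [20,30); WM=10
i=5 t=27 v=6: → [20,30); WM=25; [10,20) fires=4
i=6 t=41 v=5: → [40,50); WM=25
i=7 t=48 v=8: → [40,50); WM=46; [20,30) fires=6
i=8 t=35 v=9: DROP (t<46-0); WM=46
i=9 t=42 v=4: DROP (t<46-0); WM=46
i=10 t=26 v=2: DROP (t<46-0); WM=46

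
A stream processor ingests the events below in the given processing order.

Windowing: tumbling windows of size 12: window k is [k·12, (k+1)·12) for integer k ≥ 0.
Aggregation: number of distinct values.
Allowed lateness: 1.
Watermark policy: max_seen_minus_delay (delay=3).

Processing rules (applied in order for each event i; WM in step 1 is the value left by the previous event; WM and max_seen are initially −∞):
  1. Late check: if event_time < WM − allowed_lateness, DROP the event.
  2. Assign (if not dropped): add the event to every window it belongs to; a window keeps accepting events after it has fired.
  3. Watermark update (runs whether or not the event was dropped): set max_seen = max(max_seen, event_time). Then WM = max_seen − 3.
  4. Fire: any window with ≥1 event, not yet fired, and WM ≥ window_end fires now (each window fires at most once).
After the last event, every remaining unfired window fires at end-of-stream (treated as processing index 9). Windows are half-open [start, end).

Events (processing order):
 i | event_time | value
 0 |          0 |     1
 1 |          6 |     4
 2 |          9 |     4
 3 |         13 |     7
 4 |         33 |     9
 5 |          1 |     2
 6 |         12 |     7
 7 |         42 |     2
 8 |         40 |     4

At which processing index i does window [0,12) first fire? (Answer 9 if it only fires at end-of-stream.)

i=0 t=0 v=1: → [0,12); WM=-3
i=1 t=6 v=4: → [0,12); WM=3
i=2 t=9 v=4: → [0,12); WM=6
i=3 t=13 v=7: → [12,24); WM=10
i=4 t=33 v=9: → [24,36); WM=30; [0,12) fires=2 [12,24) fires=1
i=5 t=1 v=2: DROP (t<30-1); WM=30
i=6 t=12 v=7: DROP (t<30-1); WM=30
i=7 t=42 v=2: → [36,48); WM=39; [24,36) fires=1
i=8 t=40 v=4: → [36,48); WM=39

4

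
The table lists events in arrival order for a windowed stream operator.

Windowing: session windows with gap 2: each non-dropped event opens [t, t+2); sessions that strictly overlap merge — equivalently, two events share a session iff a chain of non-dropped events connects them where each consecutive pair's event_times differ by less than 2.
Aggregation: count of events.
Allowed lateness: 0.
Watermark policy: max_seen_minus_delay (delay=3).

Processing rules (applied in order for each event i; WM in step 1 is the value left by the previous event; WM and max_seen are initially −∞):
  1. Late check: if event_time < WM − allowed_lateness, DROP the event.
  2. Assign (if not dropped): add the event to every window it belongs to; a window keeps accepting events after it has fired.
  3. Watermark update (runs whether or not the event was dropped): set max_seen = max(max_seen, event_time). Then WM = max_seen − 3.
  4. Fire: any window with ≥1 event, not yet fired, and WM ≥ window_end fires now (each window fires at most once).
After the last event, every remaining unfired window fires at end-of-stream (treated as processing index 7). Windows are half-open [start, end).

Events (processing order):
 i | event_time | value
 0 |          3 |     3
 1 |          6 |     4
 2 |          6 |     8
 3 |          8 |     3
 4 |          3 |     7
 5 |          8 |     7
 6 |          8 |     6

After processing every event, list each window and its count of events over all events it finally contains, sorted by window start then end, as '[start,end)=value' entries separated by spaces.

[3,5)=1 [6,8)=2 [8,10)=3

i=0 t=3 v=3: → [3,5); WM=0
i=1 t=6 v=4: → [6,8); WM=3
i=2 t=6 v=8: → [6,8); WM=3
i=3 t=8 v=3: → [8,10); WM=5
i=4 t=3 v=7: DROP (t<5-0); WM=5
i=5 t=8 v=7: → [8,10); WM=5
i=6 t=8 v=6: → [8,10); WM=5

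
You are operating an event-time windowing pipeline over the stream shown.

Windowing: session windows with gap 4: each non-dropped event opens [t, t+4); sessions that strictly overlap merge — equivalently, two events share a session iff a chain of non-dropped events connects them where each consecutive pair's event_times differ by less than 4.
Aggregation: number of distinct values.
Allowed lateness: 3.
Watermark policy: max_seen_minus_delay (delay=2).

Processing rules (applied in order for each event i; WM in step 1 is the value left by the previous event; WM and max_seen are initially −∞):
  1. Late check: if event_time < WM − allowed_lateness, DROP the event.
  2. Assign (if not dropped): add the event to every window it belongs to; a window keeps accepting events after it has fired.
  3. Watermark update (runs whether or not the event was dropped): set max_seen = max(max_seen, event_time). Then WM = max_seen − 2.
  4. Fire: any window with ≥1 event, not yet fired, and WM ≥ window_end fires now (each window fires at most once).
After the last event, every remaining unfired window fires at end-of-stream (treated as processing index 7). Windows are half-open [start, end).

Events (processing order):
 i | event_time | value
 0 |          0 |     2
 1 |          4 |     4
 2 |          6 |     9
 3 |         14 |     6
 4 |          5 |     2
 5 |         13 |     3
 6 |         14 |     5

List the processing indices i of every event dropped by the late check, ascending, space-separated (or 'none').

4

i=0 t=0 v=2: → [0,4); WM=-2
i=1 t=4 v=4: → [4,8); WM=2
i=2 t=6 v=9: → [4,10); WM=4
i=3 t=14 v=6: → [14,18); WM=12
i=4 t=5 v=2: DROP (t<12-3); WM=12
i=5 t=13 v=3: → [13,18); WM=12
i=6 t=14 v=5: → [13,18); WM=12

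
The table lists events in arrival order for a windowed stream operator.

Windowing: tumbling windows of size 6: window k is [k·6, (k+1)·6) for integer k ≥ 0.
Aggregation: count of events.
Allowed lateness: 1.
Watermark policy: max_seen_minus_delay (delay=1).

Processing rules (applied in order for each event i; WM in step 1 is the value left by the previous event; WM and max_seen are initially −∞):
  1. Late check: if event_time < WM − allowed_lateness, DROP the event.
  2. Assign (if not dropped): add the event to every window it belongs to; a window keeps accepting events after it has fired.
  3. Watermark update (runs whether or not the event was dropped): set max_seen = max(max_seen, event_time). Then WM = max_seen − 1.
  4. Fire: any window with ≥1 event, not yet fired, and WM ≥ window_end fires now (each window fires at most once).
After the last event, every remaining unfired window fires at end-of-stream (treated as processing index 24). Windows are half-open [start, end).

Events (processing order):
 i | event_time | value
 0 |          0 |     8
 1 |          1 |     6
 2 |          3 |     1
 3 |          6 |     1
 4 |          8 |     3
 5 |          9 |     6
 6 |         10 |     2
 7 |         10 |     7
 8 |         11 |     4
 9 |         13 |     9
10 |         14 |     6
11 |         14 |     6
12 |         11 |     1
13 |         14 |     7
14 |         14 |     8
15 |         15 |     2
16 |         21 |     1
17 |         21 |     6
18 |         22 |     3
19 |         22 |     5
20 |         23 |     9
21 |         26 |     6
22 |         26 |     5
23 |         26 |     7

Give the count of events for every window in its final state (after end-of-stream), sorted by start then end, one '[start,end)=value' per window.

[0,6)=3 [6,12)=6 [12,18)=6 [18,24)=5 [24,30)=3

i=0 t=0 v=8: → [0,6); WM=-1
i=1 t=1 v=6: → [0,6); WM=0
i=2 t=3 v=1: → [0,6); WM=2
i=3 t=6 v=1: → [6,12); WM=5
i=4 t=8 v=3: → [6,12); WM=7; [0,6) fires=3
i=5 t=9 v=6: → [6,12); WM=8
i=6 t=10 v=2: → [6,12); WM=9
i=7 t=10 v=7: → [6,12); WM=9
i=8 t=11 v=4: → [6,12); WM=10
i=9 t=13 v=9: → [12,18); WM=12; [6,12) fires=6
i=10 t=14 v=6: → [12,18); WM=13
i=11 t=14 v=6: → [12,18); WM=13
i=12 t=11 v=1: DROP (t<13-1); WM=13
i=13 t=14 v=7: → [12,18); WM=13
i=14 t=14 v=8: → [12,18); WM=13
i=15 t=15 v=2: → [12,18); WM=14
i=16 t=21 v=1: → [18,24); WM=20; [12,18) fires=6
i=17 t=21 v=6: → [18,24); WM=20
i=18 t=22 v=3: → [18,24); WM=21
i=19 t=22 v=5: → [18,24); WM=21
i=20 t=23 v=9: → [18,24); WM=22
i=21 t=26 v=6: → [24,30); WM=25; [18,24) fires=5
i=22 t=26 v=5: → [24,30); WM=25
i=23 t=26 v=7: → [24,30); WM=25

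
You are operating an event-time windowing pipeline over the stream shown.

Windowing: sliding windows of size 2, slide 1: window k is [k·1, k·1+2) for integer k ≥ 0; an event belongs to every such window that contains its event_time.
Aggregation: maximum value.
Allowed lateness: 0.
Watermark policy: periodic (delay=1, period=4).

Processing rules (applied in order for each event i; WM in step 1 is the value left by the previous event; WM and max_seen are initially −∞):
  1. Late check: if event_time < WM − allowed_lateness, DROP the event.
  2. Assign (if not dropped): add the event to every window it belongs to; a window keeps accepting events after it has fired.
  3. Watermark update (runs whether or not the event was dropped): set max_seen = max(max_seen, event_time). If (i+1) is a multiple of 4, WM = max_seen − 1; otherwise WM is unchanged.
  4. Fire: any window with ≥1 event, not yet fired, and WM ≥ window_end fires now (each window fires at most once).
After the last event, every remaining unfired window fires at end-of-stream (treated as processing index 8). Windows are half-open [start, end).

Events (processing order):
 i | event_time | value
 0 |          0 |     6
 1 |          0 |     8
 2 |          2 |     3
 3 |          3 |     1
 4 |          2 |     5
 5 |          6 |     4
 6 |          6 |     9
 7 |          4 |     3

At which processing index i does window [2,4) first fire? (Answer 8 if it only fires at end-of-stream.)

i=0 t=0 v=6: → [0,2); WM=−∞
i=1 t=0 v=8: → [0,2); WM=−∞
i=2 t=2 v=3: → [2,4),[1,3); WM=−∞
i=3 t=3 v=1: → [3,5),[2,4); WM=2; [0,2) fires=8
i=4 t=2 v=5: → [2,4),[1,3); WM=2
i=5 t=6 v=4: → [6,8),[5,7); WM=2
i=6 t=6 v=9: → [6,8),[5,7); WM=2
i=7 t=4 v=3: → [4,6),[3,5); WM=5; [1,3) fires=5 [2,4) fires=5 [3,5) fires=3

7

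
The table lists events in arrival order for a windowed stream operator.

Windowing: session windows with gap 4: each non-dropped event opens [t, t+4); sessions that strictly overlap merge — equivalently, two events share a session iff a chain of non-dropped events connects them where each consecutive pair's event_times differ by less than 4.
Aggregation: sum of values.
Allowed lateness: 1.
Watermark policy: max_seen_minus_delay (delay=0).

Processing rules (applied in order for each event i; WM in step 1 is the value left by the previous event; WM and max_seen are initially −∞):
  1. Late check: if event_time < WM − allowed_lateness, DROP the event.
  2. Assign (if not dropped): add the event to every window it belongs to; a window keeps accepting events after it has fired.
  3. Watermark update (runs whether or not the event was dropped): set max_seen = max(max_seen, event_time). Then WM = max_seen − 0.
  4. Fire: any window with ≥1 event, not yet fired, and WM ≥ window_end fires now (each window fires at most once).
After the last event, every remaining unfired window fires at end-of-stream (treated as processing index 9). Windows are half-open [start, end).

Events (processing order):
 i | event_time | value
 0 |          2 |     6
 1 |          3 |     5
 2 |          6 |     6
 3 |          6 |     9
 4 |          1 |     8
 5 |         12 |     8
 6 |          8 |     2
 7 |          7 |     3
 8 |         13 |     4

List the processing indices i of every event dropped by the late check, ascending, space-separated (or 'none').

4 6 7

i=0 t=2 v=6: → [2,6); WM=2
i=1 t=3 v=5: → [2,7); WM=3
i=2 t=6 v=6: → [2,10); WM=6
i=3 t=6 v=9: → [2,10); WM=6
i=4 t=1 v=8: DROP (t<6-1); WM=6
i=5 t=12 v=8: → [12,16); WM=12
i=6 t=8 v=2: DROP (t<12-1); WM=12
i=7 t=7 v=3: DROP (t<12-1); WM=12
i=8 t=13 v=4: → [12,17); WM=13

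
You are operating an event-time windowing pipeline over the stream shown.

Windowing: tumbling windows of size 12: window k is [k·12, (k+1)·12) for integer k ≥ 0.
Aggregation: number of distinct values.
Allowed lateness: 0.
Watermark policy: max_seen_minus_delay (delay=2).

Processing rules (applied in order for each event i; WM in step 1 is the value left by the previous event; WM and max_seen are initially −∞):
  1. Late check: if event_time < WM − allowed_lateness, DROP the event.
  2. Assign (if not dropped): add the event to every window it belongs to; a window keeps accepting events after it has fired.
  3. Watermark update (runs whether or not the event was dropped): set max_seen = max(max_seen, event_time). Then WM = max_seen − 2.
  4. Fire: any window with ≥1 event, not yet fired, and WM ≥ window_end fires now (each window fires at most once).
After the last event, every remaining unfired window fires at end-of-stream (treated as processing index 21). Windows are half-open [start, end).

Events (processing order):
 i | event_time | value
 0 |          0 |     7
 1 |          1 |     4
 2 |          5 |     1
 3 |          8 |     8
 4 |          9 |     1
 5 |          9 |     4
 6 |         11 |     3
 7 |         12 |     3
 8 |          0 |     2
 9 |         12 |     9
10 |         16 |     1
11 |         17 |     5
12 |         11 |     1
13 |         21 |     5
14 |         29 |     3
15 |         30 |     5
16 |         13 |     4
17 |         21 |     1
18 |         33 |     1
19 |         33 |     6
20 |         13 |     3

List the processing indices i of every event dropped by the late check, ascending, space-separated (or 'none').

i=0 t=0 v=7: → [0,12); WM=-2
i=1 t=1 v=4: → [0,12); WM=-1
i=2 t=5 v=1: → [0,12); WM=3
i=3 t=8 v=8: → [0,12); WM=6
i=4 t=9 v=1: → [0,12); WM=7
i=5 t=9 v=4: → [0,12); WM=7
i=6 t=11 v=3: → [0,12); WM=9
i=7 t=12 v=3: → [12,24); WM=10
i=8 t=0 v=2: DROP (t<10-0); WM=10
i=9 t=12 v=9: → [12,24); WM=10
i=10 t=16 v=1: → [12,24); WM=14; [0,12) fires=5
i=11 t=17 v=5: → [12,24); WM=15
i=12 t=11 v=1: DROP (t<15-0); WM=15
i=13 t=21 v=5: → [12,24); WM=19
i=14 t=29 v=3: → [24,36); WM=27; [12,24) fires=4
i=15 t=30 v=5: → [24,36); WM=28
i=16 t=13 v=4: DROP (t<28-0); WM=28
i=17 t=21 v=1: DROP (t<28-0); WM=28
i=18 t=33 v=1: → [24,36); WM=31
i=19 t=33 v=6: → [24,36); WM=31
i=20 t=13 v=3: DROP (t<31-0); WM=31

8 12 16 17 20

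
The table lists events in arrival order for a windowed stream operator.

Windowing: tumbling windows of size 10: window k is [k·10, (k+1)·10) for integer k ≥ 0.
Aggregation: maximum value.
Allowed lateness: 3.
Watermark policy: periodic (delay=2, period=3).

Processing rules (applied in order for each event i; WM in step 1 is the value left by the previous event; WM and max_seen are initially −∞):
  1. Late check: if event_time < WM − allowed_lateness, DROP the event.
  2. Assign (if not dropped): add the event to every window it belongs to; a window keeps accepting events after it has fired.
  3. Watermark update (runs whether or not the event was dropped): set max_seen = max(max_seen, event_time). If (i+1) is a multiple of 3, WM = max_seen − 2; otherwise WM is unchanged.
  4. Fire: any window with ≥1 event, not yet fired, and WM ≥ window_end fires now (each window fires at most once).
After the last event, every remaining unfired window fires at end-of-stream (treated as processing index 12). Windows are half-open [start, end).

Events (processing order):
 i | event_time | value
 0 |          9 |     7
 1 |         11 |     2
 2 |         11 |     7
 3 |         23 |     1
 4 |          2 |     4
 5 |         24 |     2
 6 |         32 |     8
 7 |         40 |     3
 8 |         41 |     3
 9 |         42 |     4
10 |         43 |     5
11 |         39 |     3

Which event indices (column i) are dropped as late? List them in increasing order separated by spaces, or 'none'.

4

i=0 t=9 v=7: → [0,10); WM=−∞
i=1 t=11 v=2: → [10,20); WM=−∞
i=2 t=11 v=7: → [10,20); WM=9
i=3 t=23 v=1: → [20,30); WM=9
i=4 t=2 v=4: DROP (t<9-3); WM=9
i=5 t=24 v=2: → [20,30); WM=22; [0,10) fires=7 [10,20) fires=7
i=6 t=32 v=8: → [30,40); WM=22
i=7 t=40 v=3: → [40,50); WM=22
i=8 t=41 v=3: → [40,50); WM=39; [20,30) fires=2
i=9 t=42 v=4: → [40,50); WM=39
i=10 t=43 v=5: → [40,50); WM=39
i=11 t=39 v=3: → [30,40); WM=41; [30,40) fires=8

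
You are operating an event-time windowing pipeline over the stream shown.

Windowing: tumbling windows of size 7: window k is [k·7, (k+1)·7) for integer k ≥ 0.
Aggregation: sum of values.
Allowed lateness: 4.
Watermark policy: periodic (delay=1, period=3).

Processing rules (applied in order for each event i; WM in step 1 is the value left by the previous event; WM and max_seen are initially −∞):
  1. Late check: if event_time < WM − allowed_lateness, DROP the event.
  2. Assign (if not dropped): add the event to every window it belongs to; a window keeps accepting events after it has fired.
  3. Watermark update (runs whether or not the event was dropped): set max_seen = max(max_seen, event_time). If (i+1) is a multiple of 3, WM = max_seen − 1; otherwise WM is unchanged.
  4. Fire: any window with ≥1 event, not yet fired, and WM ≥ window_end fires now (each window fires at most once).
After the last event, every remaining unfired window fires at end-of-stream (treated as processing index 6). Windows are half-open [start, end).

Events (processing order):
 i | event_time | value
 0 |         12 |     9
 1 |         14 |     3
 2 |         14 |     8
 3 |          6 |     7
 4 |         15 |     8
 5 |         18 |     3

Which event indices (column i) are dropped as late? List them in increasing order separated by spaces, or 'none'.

i=0 t=12 v=9: → [7,14); WM=−∞
i=1 t=14 v=3: → [14,21); WM=−∞
i=2 t=14 v=8: → [14,21); WM=13
i=3 t=6 v=7: DROP (t<13-4); WM=13
i=4 t=15 v=8: → [14,21); WM=13
i=5 t=18 v=3: → [14,21); WM=17; [7,14) fires=9

3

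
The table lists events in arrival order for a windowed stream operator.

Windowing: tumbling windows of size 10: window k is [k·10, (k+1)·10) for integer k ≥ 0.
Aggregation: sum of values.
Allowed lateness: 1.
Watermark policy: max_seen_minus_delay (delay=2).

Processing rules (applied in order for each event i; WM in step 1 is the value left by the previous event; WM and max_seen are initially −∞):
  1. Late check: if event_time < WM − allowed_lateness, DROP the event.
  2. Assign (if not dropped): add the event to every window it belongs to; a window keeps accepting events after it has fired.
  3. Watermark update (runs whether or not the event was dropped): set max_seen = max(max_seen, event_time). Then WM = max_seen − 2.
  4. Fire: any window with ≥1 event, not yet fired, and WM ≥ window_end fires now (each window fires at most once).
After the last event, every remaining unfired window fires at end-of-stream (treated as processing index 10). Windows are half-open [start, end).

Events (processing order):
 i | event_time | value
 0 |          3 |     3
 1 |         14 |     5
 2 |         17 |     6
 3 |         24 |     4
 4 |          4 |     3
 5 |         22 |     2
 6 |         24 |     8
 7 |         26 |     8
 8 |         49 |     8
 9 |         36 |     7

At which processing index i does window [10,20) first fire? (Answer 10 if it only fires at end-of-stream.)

3

i=0 t=3 v=3: → [0,10); WM=1
i=1 t=14 v=5: → [10,20); WM=12; [0,10) fires=3
i=2 t=17 v=6: → [10,20); WM=15
i=3 t=24 v=4: → [20,30); WM=22; [10,20) fires=11
i=4 t=4 v=3: DROP (t<22-1); WM=22
i=5 t=22 v=2: → [20,30); WM=22
i=6 t=24 v=8: → [20,30); WM=22
i=7 t=26 v=8: → [20,30); WM=24
i=8 t=49 v=8: → [40,50); WM=47; [20,30) fires=22
i=9 t=36 v=7: DROP (t<47-1); WM=47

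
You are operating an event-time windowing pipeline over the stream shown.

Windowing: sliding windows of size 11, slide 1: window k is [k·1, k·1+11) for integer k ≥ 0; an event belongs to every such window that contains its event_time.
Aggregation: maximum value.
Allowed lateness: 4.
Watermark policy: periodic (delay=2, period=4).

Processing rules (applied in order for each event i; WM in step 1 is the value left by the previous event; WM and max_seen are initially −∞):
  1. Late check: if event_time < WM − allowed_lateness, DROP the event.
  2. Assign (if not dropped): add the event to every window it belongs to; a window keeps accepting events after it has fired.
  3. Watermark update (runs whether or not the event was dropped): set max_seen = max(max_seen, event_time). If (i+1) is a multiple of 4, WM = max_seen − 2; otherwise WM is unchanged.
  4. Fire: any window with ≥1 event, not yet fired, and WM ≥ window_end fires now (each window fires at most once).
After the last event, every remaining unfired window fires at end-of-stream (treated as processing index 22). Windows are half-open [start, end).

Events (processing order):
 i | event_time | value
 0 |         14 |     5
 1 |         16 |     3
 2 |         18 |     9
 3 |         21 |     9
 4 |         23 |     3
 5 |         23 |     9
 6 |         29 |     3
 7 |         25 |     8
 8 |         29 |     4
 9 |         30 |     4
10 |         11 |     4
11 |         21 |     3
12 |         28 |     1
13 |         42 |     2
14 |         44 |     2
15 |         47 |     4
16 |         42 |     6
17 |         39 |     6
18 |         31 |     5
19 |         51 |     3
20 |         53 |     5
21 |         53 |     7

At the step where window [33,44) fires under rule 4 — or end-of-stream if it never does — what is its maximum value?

i=0 t=14 v=5: → [14,25),[13,24),[12,23),[11,22),[10,21),[9,20),[8,19),[7,18),[6,17),[5,16),[4,15); WM=−∞
i=1 t=16 v=3: → [16,27),[15,26),[14,25),[13,24),[12,23),[11,22),[10,21),[9,20),[8,19),[7,18),[6,17); WM=−∞
i=2 t=18 v=9: → [18,29),[17,28),[16,27),[15,26),[14,25),[13,24),[12,23),[11,22),[10,21),[9,20),[8,19); WM=−∞
i=3 t=21 v=9: → [21,32),[20,31),[19,30),[18,29),[17,28),[16,27),[15,26),[14,25),[13,24),[12,23),[11,22); WM=19; [4,15) fires=5 [5,16) fires=5 [6,17) fires=5 [7,18) fires=5 [8,19) fires=9
i=4 t=23 v=3: → [23,34),[22,33),[21,32),[20,31),[19,30),[18,29),[17,28),[16,27),[15,26),[14,25),[13,24); WM=19
i=5 t=23 v=9: → [23,34),[22,33),[21,32),[20,31),[19,30),[18,29),[17,28),[16,27),[15,26),[14,25),[13,24); WM=19
i=6 t=29 v=3: → [29,40),[28,39),[27,38),[26,37),[25,36),[24,35),[23,34),[22,33),[21,32),[20,31),[19,30); WM=19
i=7 t=25 v=8: → [25,36),[24,35),[23,34),[22,33),[21,32),[20,31),[19,30),[18,29),[17,28),[16,27),[15,26); WM=27; [9,20) fires=9 [10,21) fires=9 [11,22) fires=9 [12,23) fires=9 [13,24) fires=9 [14,25) fires=9 [15,26) fires=9 [16,27) fires=9
i=8 t=29 v=4: → [29,40),[28,39),[27,38),[26,37),[25,36),[24,35),[23,34),[22,33),[21,32),[20,31),[19,30); WM=27
i=9 t=30 v=4: → [30,41),[29,40),[28,39),[27,38),[26,37),[25,36),[24,35),[23,34),[22,33),[21,32),[20,31); WM=27
i=10 t=11 v=4: DROP (t<27-4); WM=27
i=11 t=21 v=3: DROP (t<27-4); WM=28; [17,28) fires=9
i=12 t=28 v=1: → [28,39),[27,38),[26,37),[25,36),[24,35),[23,34),[22,33),[21,32),[20,31),[19,30),[18,29); WM=28
i=13 t=42 v=2: → [42,53),[41,52),[40,51),[39,50),[38,49),[37,48),[36,47),[35,46),[34,45),[33,44),[32,43); WM=28
i=14 t=44 v=2: → [44,55),[43,54),[42,53),[41,52),[40,51),[39,50),[38,49),[37,48),[36,47),[35,46),[34,45); WM=28
i=15 t=47 v=4: → [47,58),[46,57),[45,56),[44,55),[43,54),[42,53),[41,52),[40,51),[39,50),[38,49),[37,48); WM=45; [18,29) fires=9 [19,30) fires=9 [20,31) fires=9 [21,32) fires=9 [22,33) fires=9 [23,34) fires=9 [24,35) fires=8 [25,36) fires=8 [26,37) fires=4 [27,38) fires=4 [28,39) fires=4 [29,40) fires=4 [30,41) fires=4 [32,43) fires=2 [33,44) fires=2 [34,45) fires=2
i=16 t=42 v=6: → [42,53),[41,52),[40,51),[39,50),[38,49),[37,48),[36,47),[35,46),[34,45),[33,44),[32,43); WM=45
i=17 t=39 v=6: DROP (t<45-4); WM=45
i=18 t=31 v=5: DROP (t<45-4); WM=45
i=19 t=51 v=3: → [51,62),[50,61),[49,60),[48,59),[47,58),[46,57),[45,56),[44,55),[43,54),[42,53),[41,52); WM=49; [35,46) fires=6 [36,47) fires=6 [37,48) fires=6 [38,49) fires=6
i=20 t=53 v=5: → [53,64),[52,63),[51,62),[50,61),[49,60),[48,59),[47,58),[46,57),[45,56),[44,55),[43,54); WM=49
i=21 t=53 v=7: → [53,64),[52,63),[51,62),[50,61),[49,60),[48,59),[47,58),[46,57),[45,56),[44,55),[43,54); WM=49

2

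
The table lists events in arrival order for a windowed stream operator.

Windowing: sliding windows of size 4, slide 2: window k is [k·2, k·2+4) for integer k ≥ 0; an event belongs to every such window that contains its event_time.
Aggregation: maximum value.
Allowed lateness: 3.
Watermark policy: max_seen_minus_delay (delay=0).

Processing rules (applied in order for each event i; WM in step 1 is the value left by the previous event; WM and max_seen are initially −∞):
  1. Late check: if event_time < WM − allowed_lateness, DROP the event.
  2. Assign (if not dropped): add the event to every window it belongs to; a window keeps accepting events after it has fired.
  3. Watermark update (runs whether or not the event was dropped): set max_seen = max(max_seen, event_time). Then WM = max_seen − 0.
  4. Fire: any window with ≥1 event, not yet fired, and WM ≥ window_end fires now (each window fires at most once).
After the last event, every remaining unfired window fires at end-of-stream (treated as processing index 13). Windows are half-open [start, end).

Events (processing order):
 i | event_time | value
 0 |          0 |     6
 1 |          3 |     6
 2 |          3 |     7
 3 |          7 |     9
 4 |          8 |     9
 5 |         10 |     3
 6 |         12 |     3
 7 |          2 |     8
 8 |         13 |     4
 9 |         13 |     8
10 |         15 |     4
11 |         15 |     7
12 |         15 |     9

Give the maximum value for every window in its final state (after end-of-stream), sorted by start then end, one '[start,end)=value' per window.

i=0 t=0 v=6: → [0,4); WM=0
i=1 t=3 v=6: → [2,6),[0,4); WM=3
i=2 t=3 v=7: → [2,6),[0,4); WM=3
i=3 t=7 v=9: → [6,10),[4,8); WM=7; [0,4) fires=7 [2,6) fires=7
i=4 t=8 v=9: → [8,12),[6,10); WM=8; [4,8) fires=9
i=5 t=10 v=3: → [10,14),[8,12); WM=10; [6,10) fires=9
i=6 t=12 v=3: → [12,16),[10,14); WM=12; [8,12) fires=9
i=7 t=2 v=8: DROP (t<12-3); WM=12
i=8 t=13 v=4: → [12,16),[10,14); WM=13
i=9 t=13 v=8: → [12,16),[10,14); WM=13
i=10 t=15 v=4: → [14,18),[12,16); WM=15; [10,14) fires=8
i=11 t=15 v=7: → [14,18),[12,16); WM=15
i=12 t=15 v=9: → [14,18),[12,16); WM=15

[0,4)=7 [2,6)=7 [4,8)=9 [6,10)=9 [8,12)=9 [10,14)=8 [12,16)=9 [14,18)=9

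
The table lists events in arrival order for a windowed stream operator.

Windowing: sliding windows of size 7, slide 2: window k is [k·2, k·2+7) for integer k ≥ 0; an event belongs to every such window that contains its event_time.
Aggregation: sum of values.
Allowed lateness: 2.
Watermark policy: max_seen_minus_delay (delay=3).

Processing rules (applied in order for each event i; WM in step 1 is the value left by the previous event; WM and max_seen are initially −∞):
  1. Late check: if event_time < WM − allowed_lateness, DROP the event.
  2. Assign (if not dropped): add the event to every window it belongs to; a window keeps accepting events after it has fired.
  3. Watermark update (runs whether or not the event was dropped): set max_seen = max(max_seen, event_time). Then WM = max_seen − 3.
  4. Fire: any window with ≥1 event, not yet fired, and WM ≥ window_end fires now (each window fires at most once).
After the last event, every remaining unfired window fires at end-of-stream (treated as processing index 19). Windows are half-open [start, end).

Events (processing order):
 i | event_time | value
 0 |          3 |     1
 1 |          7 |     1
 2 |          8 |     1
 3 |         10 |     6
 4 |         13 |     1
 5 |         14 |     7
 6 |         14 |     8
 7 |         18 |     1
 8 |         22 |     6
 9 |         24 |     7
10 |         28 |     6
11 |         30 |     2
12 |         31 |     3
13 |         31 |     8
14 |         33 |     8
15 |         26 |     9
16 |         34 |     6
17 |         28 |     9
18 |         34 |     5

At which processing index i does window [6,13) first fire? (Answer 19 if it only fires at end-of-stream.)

7

i=0 t=3 v=1: → [2,9),[0,7); WM=0
i=1 t=7 v=1: → [6,13),[4,11),[2,9); WM=4
i=2 t=8 v=1: → [8,15),[6,13),[4,11),[2,9); WM=5
i=3 t=10 v=6: → [10,17),[8,15),[6,13),[4,11); WM=7; [0,7) fires=1
i=4 t=13 v=1: → [12,19),[10,17),[8,15); WM=10; [2,9) fires=3
i=5 t=14 v=7: → [14,21),[12,19),[10,17),[8,15); WM=11; [4,11) fires=8
i=6 t=14 v=8: → [14,21),[12,19),[10,17),[8,15); WM=11
i=7 t=18 v=1: → [18,25),[16,23),[14,21),[12,19); WM=15; [6,13) fires=8 [8,15) fires=23
i=8 t=22 v=6: → [22,29),[20,27),[18,25),[16,23); WM=19; [10,17) fires=22 [12,19) fires=17
i=9 t=24 v=7: → [24,31),[22,29),[20,27),[18,25); WM=21; [14,21) fires=16
i=10 t=28 v=6: → [28,35),[26,33),[24,31),[22,29); WM=25; [16,23) fires=7 [18,25) fires=14
i=11 t=30 v=2: → [30,37),[28,35),[26,33),[24,31); WM=27; [20,27) fires=13
i=12 t=31 v=3: → [30,37),[28,35),[26,33); WM=28
i=13 t=31 v=8: → [30,37),[28,35),[26,33); WM=28
i=14 t=33 v=8: → [32,39),[30,37),[28,35); WM=30; [22,29) fires=19
i=15 t=26 v=9: DROP (t<30-2); WM=30
i=16 t=34 v=6: → [34,41),[32,39),[30,37),[28,35); WM=31; [24,31) fires=15
i=17 t=28 v=9: DROP (t<31-2); WM=31
i=18 t=34 v=5: → [34,41),[32,39),[30,37),[28,35); WM=31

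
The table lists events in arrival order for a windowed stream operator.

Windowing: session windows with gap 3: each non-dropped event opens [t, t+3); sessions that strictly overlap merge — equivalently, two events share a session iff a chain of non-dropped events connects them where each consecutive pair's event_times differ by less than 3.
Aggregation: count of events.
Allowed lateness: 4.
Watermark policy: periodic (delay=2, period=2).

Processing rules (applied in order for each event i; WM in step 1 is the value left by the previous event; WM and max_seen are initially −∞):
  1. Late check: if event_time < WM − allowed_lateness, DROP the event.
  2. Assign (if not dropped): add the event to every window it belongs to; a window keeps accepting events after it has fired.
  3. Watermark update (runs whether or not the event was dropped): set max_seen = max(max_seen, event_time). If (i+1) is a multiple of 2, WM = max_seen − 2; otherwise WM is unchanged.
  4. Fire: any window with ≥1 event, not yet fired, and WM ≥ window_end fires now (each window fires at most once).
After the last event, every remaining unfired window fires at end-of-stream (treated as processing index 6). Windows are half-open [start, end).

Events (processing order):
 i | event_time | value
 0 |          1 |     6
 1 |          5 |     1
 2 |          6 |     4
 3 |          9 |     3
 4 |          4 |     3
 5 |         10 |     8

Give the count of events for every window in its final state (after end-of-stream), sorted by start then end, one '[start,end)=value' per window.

i=0 t=1 v=6: → [1,4); WM=−∞
i=1 t=5 v=1: → [5,8); WM=3
i=2 t=6 v=4: → [5,9); WM=3
i=3 t=9 v=3: → [9,12); WM=7
i=4 t=4 v=3: → [4,9); WM=7
i=5 t=10 v=8: → [9,13); WM=8

[1,4)=1 [4,9)=3 [9,13)=2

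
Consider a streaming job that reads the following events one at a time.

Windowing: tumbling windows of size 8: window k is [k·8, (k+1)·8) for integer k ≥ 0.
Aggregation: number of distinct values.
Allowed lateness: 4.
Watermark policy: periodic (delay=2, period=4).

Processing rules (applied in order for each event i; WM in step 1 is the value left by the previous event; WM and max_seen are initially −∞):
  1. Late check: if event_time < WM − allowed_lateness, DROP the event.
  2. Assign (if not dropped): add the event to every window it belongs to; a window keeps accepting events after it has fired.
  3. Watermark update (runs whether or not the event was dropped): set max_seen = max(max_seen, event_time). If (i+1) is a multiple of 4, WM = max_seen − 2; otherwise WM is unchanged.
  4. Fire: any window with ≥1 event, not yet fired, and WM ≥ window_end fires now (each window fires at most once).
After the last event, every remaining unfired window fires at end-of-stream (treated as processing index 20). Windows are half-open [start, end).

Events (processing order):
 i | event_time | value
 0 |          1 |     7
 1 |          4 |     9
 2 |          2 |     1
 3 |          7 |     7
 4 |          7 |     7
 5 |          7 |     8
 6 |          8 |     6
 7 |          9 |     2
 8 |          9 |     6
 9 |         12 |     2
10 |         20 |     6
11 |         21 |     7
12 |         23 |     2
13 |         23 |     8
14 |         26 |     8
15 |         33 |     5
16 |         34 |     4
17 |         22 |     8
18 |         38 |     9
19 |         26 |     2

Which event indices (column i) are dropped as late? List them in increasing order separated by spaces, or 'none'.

i=0 t=1 v=7: → [0,8); WM=−∞
i=1 t=4 v=9: → [0,8); WM=−∞
i=2 t=2 v=1: → [0,8); WM=−∞
i=3 t=7 v=7: → [0,8); WM=5
i=4 t=7 v=7: → [0,8); WM=5
i=5 t=7 v=8: → [0,8); WM=5
i=6 t=8 v=6: → [8,16); WM=5
i=7 t=9 v=2: → [8,16); WM=7
i=8 t=9 v=6: → [8,16); WM=7
i=9 t=12 v=2: → [8,16); WM=7
i=10 t=20 v=6: → [16,24); WM=7
i=11 t=21 v=7: → [16,24); WM=19; [0,8) fires=4 [8,16) fires=2
i=12 t=23 v=2: → [16,24); WM=19
i=13 t=23 v=8: → [16,24); WM=19
i=14 t=26 v=8: → [24,32); WM=19
i=15 t=33 v=5: → [32,40); WM=31; [16,24) fires=4
i=16 t=34 v=4: → [32,40); WM=31
i=17 t=22 v=8: DROP (t<31-4); WM=31
i=18 t=38 v=9: → [32,40); WM=31
i=19 t=26 v=2: DROP (t<31-4); WM=36; [24,32) fires=1

17 19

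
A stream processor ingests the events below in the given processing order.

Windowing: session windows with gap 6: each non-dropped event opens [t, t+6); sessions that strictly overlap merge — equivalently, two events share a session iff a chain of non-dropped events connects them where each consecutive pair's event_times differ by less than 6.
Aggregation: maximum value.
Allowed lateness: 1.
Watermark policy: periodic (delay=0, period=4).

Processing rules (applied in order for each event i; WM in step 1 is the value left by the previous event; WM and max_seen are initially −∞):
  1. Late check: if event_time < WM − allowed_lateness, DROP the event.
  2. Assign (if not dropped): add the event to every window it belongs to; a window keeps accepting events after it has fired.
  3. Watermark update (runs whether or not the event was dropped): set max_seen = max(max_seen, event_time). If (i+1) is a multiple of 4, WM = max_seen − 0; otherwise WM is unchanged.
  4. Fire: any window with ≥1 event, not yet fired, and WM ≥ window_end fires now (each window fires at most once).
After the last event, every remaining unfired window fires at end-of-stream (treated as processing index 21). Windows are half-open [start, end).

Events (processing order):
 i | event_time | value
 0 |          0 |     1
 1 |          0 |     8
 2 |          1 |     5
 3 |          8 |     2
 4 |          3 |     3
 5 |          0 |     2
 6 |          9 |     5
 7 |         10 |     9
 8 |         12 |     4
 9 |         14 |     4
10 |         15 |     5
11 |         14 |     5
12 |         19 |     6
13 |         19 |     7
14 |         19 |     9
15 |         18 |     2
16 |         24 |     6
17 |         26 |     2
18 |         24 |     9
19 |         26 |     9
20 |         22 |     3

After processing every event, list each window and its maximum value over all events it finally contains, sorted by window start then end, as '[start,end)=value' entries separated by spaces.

[0,7)=8 [8,32)=9

i=0 t=0 v=1: → [0,6); WM=−∞
i=1 t=0 v=8: → [0,6); WM=−∞
i=2 t=1 v=5: → [0,7); WM=−∞
i=3 t=8 v=2: → [8,14); WM=8
i=4 t=3 v=3: DROP (t<8-1); WM=8
i=5 t=0 v=2: DROP (t<8-1); WM=8
i=6 t=9 v=5: → [8,15); WM=8
i=7 t=10 v=9: → [8,16); WM=10
i=8 t=12 v=4: → [8,18); WM=10
i=9 t=14 v=4: → [8,20); WM=10
i=10 t=15 v=5: → [8,21); WM=10
i=11 t=14 v=5: → [8,21); WM=15
i=12 t=19 v=6: → [8,25); WM=15
i=13 t=19 v=7: → [8,25); WM=15
i=14 t=19 v=9: → [8,25); WM=15
i=15 t=18 v=2: → [8,25); WM=19
i=16 t=24 v=6: → [8,30); WM=19
i=17 t=26 v=2: → [8,32); WM=19
i=18 t=24 v=9: → [8,32); WM=19
i=19 t=26 v=9: → [8,32); WM=26
i=20 t=22 v=3: DROP (t<26-1); WM=26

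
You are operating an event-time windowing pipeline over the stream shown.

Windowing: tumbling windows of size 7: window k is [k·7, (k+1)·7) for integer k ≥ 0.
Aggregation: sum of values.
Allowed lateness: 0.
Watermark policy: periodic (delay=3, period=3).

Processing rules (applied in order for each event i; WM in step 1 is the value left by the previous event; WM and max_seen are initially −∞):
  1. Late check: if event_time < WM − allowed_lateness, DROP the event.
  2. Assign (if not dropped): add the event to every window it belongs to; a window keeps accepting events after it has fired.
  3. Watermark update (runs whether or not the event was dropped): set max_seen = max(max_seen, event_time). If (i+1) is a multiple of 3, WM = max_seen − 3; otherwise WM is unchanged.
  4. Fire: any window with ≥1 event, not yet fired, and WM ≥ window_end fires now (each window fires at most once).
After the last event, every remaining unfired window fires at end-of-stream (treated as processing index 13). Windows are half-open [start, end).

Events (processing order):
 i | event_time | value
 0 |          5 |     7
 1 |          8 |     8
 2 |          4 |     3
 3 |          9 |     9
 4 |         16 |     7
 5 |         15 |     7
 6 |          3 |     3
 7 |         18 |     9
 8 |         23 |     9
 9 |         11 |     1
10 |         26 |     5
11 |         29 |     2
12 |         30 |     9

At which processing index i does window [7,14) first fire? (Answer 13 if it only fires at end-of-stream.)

i=0 t=5 v=7: → [0,7); WM=−∞
i=1 t=8 v=8: → [7,14); WM=−∞
i=2 t=4 v=3: → [0,7); WM=5
i=3 t=9 v=9: → [7,14); WM=5
i=4 t=16 v=7: → [14,21); WM=5
i=5 t=15 v=7: → [14,21); WM=13; [0,7) fires=10
i=6 t=3 v=3: DROP (t<13-0); WM=13
i=7 t=18 v=9: → [14,21); WM=13
i=8 t=23 v=9: → [21,28); WM=20; [7,14) fires=17
i=9 t=11 v=1: DROP (t<20-0); WM=20
i=10 t=26 v=5: → [21,28); WM=20
i=11 t=29 v=2: → [28,35); WM=26; [14,21) fires=23
i=12 t=30 v=9: → [28,35); WM=26

8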